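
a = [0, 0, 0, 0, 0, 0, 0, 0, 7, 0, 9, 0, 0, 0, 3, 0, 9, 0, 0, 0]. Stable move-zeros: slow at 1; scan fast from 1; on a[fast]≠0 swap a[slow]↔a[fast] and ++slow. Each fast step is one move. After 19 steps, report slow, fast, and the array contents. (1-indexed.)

slow=5, fast=20, a=[7, 9, 3, 9, 0, 0, 0, 0, 0, 0, 0, 0, 0, 0, 0, 0, 0, 0, 0, 0]

slow=1 fast=1: a[fast]=0, fast++
slow=1 fast=2: a[fast]=0, fast++
slow=1 fast=3: a[fast]=0, fast++
slow=1 fast=4: a[fast]=0, fast++
slow=1 fast=5: a[fast]=0, fast++
slow=1 fast=6: a[fast]=0, fast++
slow=1 fast=7: a[fast]=0, fast++
slow=1 fast=8: a[fast]=0, fast++
slow=1 fast=9: a[fast]=7≠0 swap→a[1]=7, slow++,fast++
slow=2 fast=10: a[fast]=0, fast++
slow=2 fast=11: a[fast]=9≠0 swap→a[2]=9, slow++,fast++
slow=3 fast=12: a[fast]=0, fast++
slow=3 fast=13: a[fast]=0, fast++
slow=3 fast=14: a[fast]=0, fast++
slow=3 fast=15: a[fast]=3≠0 swap→a[3]=3, slow++,fast++
slow=4 fast=16: a[fast]=0, fast++
slow=4 fast=17: a[fast]=9≠0 swap→a[4]=9, slow++,fast++
slow=5 fast=18: a[fast]=0, fast++
slow=5 fast=19: a[fast]=0, fast++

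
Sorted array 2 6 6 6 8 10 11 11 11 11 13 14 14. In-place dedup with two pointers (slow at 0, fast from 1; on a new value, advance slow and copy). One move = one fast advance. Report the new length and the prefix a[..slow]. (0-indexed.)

slow=0 fast=1: a[fast]=6≠a[slow]=2 write a[1]=6, slow++,fast++
slow=1 fast=2: a[fast]=6=a[slow] dup, fast++
slow=1 fast=3: a[fast]=6=a[slow] dup, fast++
slow=1 fast=4: a[fast]=8≠a[slow]=6 write a[2]=8, slow++,fast++
slow=2 fast=5: a[fast]=10≠a[slow]=8 write a[3]=10, slow++,fast++
slow=3 fast=6: a[fast]=11≠a[slow]=10 write a[4]=11, slow++,fast++
slow=4 fast=7: a[fast]=11=a[slow] dup, fast++
slow=4 fast=8: a[fast]=11=a[slow] dup, fast++
slow=4 fast=9: a[fast]=11=a[slow] dup, fast++
slow=4 fast=10: a[fast]=13≠a[slow]=11 write a[5]=13, slow++,fast++
slow=5 fast=11: a[fast]=14≠a[slow]=13 write a[6]=14, slow++,fast++
slow=6 fast=12: a[fast]=14=a[slow] dup, fast++

length 7; prefix = [2, 6, 8, 10, 11, 13, 14]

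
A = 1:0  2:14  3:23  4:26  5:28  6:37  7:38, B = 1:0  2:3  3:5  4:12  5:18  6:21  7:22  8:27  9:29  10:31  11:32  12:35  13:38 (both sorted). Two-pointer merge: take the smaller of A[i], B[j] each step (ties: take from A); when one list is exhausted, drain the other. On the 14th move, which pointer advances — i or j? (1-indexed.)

j

[i=1,j=1] A[i]=0<=B[j]=0 take 0 → i++
[i=2,j=1] A[i]=14>B[j]=0 take 0 → j++
[i=2,j=2] A[i]=14>B[j]=3 take 3 → j++
[i=2,j=3] A[i]=14>B[j]=5 take 5 → j++
[i=2,j=4] A[i]=14>B[j]=12 take 12 → j++
[i=2,j=5] A[i]=14<=B[j]=18 take 14 → i++
[i=3,j=5] A[i]=23>B[j]=18 take 18 → j++
[i=3,j=6] A[i]=23>B[j]=21 take 21 → j++
[i=3,j=7] A[i]=23>B[j]=22 take 22 → j++
[i=3,j=8] A[i]=23<=B[j]=27 take 23 → i++
[i=4,j=8] A[i]=26<=B[j]=27 take 26 → i++
[i=5,j=8] A[i]=28>B[j]=27 take 27 → j++
[i=5,j=9] A[i]=28<=B[j]=29 take 28 → i++
[i=6,j=9] A[i]=37>B[j]=29 take 29 → j++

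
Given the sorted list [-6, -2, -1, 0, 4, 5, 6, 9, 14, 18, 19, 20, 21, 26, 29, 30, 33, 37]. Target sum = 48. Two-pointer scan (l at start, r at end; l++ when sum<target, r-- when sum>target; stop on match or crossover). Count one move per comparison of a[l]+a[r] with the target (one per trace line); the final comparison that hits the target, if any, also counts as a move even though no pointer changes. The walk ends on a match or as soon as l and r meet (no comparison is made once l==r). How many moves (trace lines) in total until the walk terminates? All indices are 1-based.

12 moves

[1,18] -6+37=31 <48 → l++
[2,18] -2+37=35 <48 → l++
[3,18] -1+37=36 <48 → l++
[4,18] 0+37=37 <48 → l++
[5,18] 4+37=41 <48 → l++
[6,18] 5+37=42 <48 → l++
[7,18] 6+37=43 <48 → l++
[8,18] 9+37=46 <48 → l++
[9,18] 14+37=51 >48 → r--
[9,17] 14+33=47 <48 → l++
[10,17] 18+33=51 >48 → r--
[10,16] 18+30=48 → found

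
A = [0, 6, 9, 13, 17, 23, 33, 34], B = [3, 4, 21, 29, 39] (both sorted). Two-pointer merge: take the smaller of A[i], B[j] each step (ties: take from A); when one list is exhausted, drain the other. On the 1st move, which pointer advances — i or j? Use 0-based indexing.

[i=0,j=0] A[i]=0<=B[j]=3 take 0 → i++

i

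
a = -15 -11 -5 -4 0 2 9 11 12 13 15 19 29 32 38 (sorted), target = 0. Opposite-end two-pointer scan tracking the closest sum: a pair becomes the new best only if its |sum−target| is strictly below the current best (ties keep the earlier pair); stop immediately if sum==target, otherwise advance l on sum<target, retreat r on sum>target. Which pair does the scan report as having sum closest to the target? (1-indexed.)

pair (-15, 15) with sum 0 (|Δ|=0)

[1,15] -15+38=23 d=23 * → r--
[1,14] -15+32=17 d=17 * → r--
[1,13] -15+29=14 d=14 * → r--
[1,12] -15+19=4 d=4 * → r--
[1,11] -15+15=0 d=0 * → stop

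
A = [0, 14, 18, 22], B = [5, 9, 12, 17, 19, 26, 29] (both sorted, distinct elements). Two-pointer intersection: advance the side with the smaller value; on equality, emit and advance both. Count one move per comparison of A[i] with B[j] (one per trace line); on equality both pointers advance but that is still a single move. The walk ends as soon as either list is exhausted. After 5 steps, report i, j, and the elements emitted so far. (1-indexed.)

i=3, j=4, emitted=[]

i=1 j=1: 0<5, i++
i=2 j=1: 14>5, j++
i=2 j=2: 14>9, j++
i=2 j=3: 14>12, j++
i=2 j=4: 14<17, i++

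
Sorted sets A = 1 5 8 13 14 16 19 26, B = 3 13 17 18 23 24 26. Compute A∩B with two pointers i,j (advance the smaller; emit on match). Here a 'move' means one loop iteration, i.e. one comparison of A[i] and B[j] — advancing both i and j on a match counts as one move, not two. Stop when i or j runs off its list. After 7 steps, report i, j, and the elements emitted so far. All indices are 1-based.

[i=1,j=1] 1<3 → i++
[i=2,j=1] 5>3 → j++
[i=2,j=2] 5<13 → i++
[i=3,j=2] 8<13 → i++
[i=4,j=2] 13==13 emit → i++,j++
[i=5,j=3] 14<17 → i++
[i=6,j=3] 16<17 → i++

i=7, j=3, emitted=[13]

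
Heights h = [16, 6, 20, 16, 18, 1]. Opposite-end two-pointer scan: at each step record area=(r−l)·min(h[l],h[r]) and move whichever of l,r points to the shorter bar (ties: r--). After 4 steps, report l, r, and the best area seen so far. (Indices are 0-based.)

l=0 r=5: min(16,1)*5=5 best=5 *, r--
l=0 r=4: min(16,18)*4=64 best=64 *, l++
l=1 r=4: min(6,18)*3=18 best=64, l++
l=2 r=4: min(20,18)*2=36 best=64, r--

l=2, r=3, best area=64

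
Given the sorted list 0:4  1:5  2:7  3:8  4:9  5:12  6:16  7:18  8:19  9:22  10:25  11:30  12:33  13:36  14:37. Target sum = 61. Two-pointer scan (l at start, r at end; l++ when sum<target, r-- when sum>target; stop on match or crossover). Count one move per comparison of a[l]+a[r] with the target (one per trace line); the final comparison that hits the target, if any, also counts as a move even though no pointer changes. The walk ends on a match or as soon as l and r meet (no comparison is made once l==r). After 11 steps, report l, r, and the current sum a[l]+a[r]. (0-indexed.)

[0,14] 4+37=41 <61 → l++
[1,14] 5+37=42 <61 → l++
[2,14] 7+37=44 <61 → l++
[3,14] 8+37=45 <61 → l++
[4,14] 9+37=46 <61 → l++
[5,14] 12+37=49 <61 → l++
[6,14] 16+37=53 <61 → l++
[7,14] 18+37=55 <61 → l++
[8,14] 19+37=56 <61 → l++
[9,14] 22+37=59 <61 → l++
[10,14] 25+37=62 >61 → r--

l=10, r=13, sum=61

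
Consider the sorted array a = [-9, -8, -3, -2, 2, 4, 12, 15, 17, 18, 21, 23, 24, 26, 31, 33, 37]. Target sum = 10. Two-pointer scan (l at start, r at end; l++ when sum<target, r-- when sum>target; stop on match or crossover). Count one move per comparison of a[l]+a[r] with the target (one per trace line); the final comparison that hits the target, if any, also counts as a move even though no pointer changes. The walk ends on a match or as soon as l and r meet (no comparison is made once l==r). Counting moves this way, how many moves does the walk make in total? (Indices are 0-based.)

[0,16] -9+37=28 >10 → r--
[0,15] -9+33=24 >10 → r--
[0,14] -9+31=22 >10 → r--
[0,13] -9+26=17 >10 → r--
[0,12] -9+24=15 >10 → r--
[0,11] -9+23=14 >10 → r--
[0,10] -9+21=12 >10 → r--
[0,9] -9+18=9 <10 → l++
[1,9] -8+18=10 → found

9 moves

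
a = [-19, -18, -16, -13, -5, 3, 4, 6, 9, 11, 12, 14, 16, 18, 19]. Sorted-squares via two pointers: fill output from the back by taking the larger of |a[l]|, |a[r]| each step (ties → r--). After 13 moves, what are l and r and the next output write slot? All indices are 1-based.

l=6, r=7, next write slot=2

l=1 r=15: |-19|<=|19| out[15]=361, r--
l=1 r=14: |-19|>|18| out[14]=361, l++
l=2 r=14: |-18|<=|18| out[13]=324, r--
l=2 r=13: |-18|>|16| out[12]=324, l++
l=3 r=13: |-16|<=|16| out[11]=256, r--
l=3 r=12: |-16|>|14| out[10]=256, l++
l=4 r=12: |-13|<=|14| out[9]=196, r--
l=4 r=11: |-13|>|12| out[8]=169, l++
l=5 r=11: |-5|<=|12| out[7]=144, r--
l=5 r=10: |-5|<=|11| out[6]=121, r--
l=5 r=9: |-5|<=|9| out[5]=81, r--
l=5 r=8: |-5|<=|6| out[4]=36, r--
l=5 r=7: |-5|>|4| out[3]=25, l++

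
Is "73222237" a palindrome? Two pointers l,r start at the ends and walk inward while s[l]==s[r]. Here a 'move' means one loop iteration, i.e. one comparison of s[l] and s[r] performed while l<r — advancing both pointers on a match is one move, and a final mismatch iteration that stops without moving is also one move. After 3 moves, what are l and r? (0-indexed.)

l=3, r=4

[0,7] '7'=='7' → l++,r--
[1,6] '3'=='3' → l++,r--
[2,5] '2'=='2' → l++,r--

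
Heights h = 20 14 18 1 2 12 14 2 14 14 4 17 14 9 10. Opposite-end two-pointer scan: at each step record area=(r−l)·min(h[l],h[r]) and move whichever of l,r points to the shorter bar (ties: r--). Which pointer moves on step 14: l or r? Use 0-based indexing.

r

l=0 r=14: min(20,10)*14=140 best=140 *, r--
l=0 r=13: min(20,9)*13=117 best=140, r--
l=0 r=12: min(20,14)*12=168 best=168 *, r--
l=0 r=11: min(20,17)*11=187 best=187 *, r--
l=0 r=10: min(20,4)*10=40 best=187, r--
l=0 r=9: min(20,14)*9=126 best=187, r--
l=0 r=8: min(20,14)*8=112 best=187, r--
l=0 r=7: min(20,2)*7=14 best=187, r--
l=0 r=6: min(20,14)*6=84 best=187, r--
l=0 r=5: min(20,12)*5=60 best=187, r--
l=0 r=4: min(20,2)*4=8 best=187, r--
l=0 r=3: min(20,1)*3=3 best=187, r--
l=0 r=2: min(20,18)*2=36 best=187, r--
l=0 r=1: min(20,14)*1=14 best=187, r--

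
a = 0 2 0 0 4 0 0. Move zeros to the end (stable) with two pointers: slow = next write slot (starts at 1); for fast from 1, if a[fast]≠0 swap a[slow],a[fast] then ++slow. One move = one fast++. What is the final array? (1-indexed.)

(s=1,f=1) a[fast]=0 → fast++
(s=1,f=2) a[fast]=2≠0 swap→a[1]=2 → slow++,fast++
(s=2,f=3) a[fast]=0 → fast++
(s=2,f=4) a[fast]=0 → fast++
(s=2,f=5) a[fast]=4≠0 swap→a[2]=4 → slow++,fast++
(s=3,f=6) a[fast]=0 → fast++
(s=3,f=7) a[fast]=0 → fast++

[2, 4, 0, 0, 0, 0, 0]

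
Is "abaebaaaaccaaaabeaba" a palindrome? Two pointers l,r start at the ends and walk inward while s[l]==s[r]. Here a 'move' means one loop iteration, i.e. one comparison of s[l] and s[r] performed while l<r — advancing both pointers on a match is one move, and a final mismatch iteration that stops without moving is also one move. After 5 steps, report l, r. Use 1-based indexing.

l=1 r=20: 'a'=='a', l++,r--
l=2 r=19: 'b'=='b', l++,r--
l=3 r=18: 'a'=='a', l++,r--
l=4 r=17: 'e'=='e', l++,r--
l=5 r=16: 'b'=='b', l++,r--

l=6, r=15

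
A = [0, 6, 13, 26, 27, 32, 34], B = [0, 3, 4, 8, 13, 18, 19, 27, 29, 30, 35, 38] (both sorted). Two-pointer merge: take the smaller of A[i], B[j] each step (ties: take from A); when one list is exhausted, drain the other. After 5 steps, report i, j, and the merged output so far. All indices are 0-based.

i=0 j=0: A[i]=0<=B[j]=0 take 0, i++
i=1 j=0: A[i]=6>B[j]=0 take 0, j++
i=1 j=1: A[i]=6>B[j]=3 take 3, j++
i=1 j=2: A[i]=6>B[j]=4 take 4, j++
i=1 j=3: A[i]=6<=B[j]=8 take 6, i++

i=2, j=3, merged so far=[0, 0, 3, 4, 6]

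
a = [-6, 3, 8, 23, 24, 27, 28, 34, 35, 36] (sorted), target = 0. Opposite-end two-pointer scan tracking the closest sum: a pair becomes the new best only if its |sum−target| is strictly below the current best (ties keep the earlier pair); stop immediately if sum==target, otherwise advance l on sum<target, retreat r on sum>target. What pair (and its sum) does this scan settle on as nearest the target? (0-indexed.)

l=0 r=9: -6+36=30 d=30 *, r--
l=0 r=8: -6+35=29 d=29 *, r--
l=0 r=7: -6+34=28 d=28 *, r--
l=0 r=6: -6+28=22 d=22 *, r--
l=0 r=5: -6+27=21 d=21 *, r--
l=0 r=4: -6+24=18 d=18 *, r--
l=0 r=3: -6+23=17 d=17 *, r--
l=0 r=2: -6+8=2 d=2 *, r--
l=0 r=1: -6+3=-3 d=3, l++

pair (-6, 8) with sum 2 (|Δ|=2)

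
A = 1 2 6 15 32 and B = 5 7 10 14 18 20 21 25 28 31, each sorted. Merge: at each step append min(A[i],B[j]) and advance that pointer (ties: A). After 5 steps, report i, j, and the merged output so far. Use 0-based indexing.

[i=0,j=0] A[i]=1<=B[j]=5 take 1 → i++
[i=1,j=0] A[i]=2<=B[j]=5 take 2 → i++
[i=2,j=0] A[i]=6>B[j]=5 take 5 → j++
[i=2,j=1] A[i]=6<=B[j]=7 take 6 → i++
[i=3,j=1] A[i]=15>B[j]=7 take 7 → j++

i=3, j=2, merged so far=[1, 2, 5, 6, 7]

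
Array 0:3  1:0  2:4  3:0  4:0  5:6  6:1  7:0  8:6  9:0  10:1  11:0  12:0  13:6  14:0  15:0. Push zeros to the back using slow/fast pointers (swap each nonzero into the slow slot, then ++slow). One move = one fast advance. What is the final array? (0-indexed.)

[3, 4, 6, 1, 6, 1, 6, 0, 0, 0, 0, 0, 0, 0, 0, 0]

slow=0 fast=0: a[fast]=3≠0 swap→a[0]=3, slow++,fast++
slow=1 fast=1: a[fast]=0, fast++
slow=1 fast=2: a[fast]=4≠0 swap→a[1]=4, slow++,fast++
slow=2 fast=3: a[fast]=0, fast++
slow=2 fast=4: a[fast]=0, fast++
slow=2 fast=5: a[fast]=6≠0 swap→a[2]=6, slow++,fast++
slow=3 fast=6: a[fast]=1≠0 swap→a[3]=1, slow++,fast++
slow=4 fast=7: a[fast]=0, fast++
slow=4 fast=8: a[fast]=6≠0 swap→a[4]=6, slow++,fast++
slow=5 fast=9: a[fast]=0, fast++
slow=5 fast=10: a[fast]=1≠0 swap→a[5]=1, slow++,fast++
slow=6 fast=11: a[fast]=0, fast++
slow=6 fast=12: a[fast]=0, fast++
slow=6 fast=13: a[fast]=6≠0 swap→a[6]=6, slow++,fast++
slow=7 fast=14: a[fast]=0, fast++
slow=7 fast=15: a[fast]=0, fast++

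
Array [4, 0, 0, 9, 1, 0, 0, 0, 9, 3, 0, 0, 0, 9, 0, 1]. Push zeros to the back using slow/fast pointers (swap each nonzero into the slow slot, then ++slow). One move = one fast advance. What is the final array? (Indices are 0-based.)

[4, 9, 1, 9, 3, 9, 1, 0, 0, 0, 0, 0, 0, 0, 0, 0]

(s=0,f=0) a[fast]=4≠0 swap→a[0]=4 → slow++,fast++
(s=1,f=1) a[fast]=0 → fast++
(s=1,f=2) a[fast]=0 → fast++
(s=1,f=3) a[fast]=9≠0 swap→a[1]=9 → slow++,fast++
(s=2,f=4) a[fast]=1≠0 swap→a[2]=1 → slow++,fast++
(s=3,f=5) a[fast]=0 → fast++
(s=3,f=6) a[fast]=0 → fast++
(s=3,f=7) a[fast]=0 → fast++
(s=3,f=8) a[fast]=9≠0 swap→a[3]=9 → slow++,fast++
(s=4,f=9) a[fast]=3≠0 swap→a[4]=3 → slow++,fast++
(s=5,f=10) a[fast]=0 → fast++
(s=5,f=11) a[fast]=0 → fast++
(s=5,f=12) a[fast]=0 → fast++
(s=5,f=13) a[fast]=9≠0 swap→a[5]=9 → slow++,fast++
(s=6,f=14) a[fast]=0 → fast++
(s=6,f=15) a[fast]=1≠0 swap→a[6]=1 → slow++,fast++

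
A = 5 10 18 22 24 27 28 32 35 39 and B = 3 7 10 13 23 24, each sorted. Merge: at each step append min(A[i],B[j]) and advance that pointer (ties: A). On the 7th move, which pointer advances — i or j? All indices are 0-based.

i=0 j=0: A[i]=5>B[j]=3 take 3, j++
i=0 j=1: A[i]=5<=B[j]=7 take 5, i++
i=1 j=1: A[i]=10>B[j]=7 take 7, j++
i=1 j=2: A[i]=10<=B[j]=10 take 10, i++
i=2 j=2: A[i]=18>B[j]=10 take 10, j++
i=2 j=3: A[i]=18>B[j]=13 take 13, j++
i=2 j=4: A[i]=18<=B[j]=23 take 18, i++

i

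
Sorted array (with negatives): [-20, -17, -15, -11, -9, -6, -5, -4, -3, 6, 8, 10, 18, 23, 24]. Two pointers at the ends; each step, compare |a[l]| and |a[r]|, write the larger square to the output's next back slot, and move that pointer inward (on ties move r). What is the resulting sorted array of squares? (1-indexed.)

[9, 16, 25, 36, 36, 64, 81, 100, 121, 225, 289, 324, 400, 529, 576]

l=1 r=15: |-20|<=|24| out[15]=576, r--
l=1 r=14: |-20|<=|23| out[14]=529, r--
l=1 r=13: |-20|>|18| out[13]=400, l++
l=2 r=13: |-17|<=|18| out[12]=324, r--
l=2 r=12: |-17|>|10| out[11]=289, l++
l=3 r=12: |-15|>|10| out[10]=225, l++
l=4 r=12: |-11|>|10| out[9]=121, l++
l=5 r=12: |-9|<=|10| out[8]=100, r--
l=5 r=11: |-9|>|8| out[7]=81, l++
l=6 r=11: |-6|<=|8| out[6]=64, r--
l=6 r=10: |-6|<=|6| out[5]=36, r--
l=6 r=9: |-6|>|-3| out[4]=36, l++
l=7 r=9: |-5|>|-3| out[3]=25, l++
l=8 r=9: |-4|>|-3| out[2]=16, l++
l=9 r=9: |-3|<=|-3| out[1]=9, r--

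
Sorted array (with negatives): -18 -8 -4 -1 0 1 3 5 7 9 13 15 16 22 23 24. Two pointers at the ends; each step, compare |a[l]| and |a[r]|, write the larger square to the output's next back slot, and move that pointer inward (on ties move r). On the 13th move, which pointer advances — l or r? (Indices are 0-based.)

r

l=0 r=15: |-18|<=|24| out[15]=576, r--
l=0 r=14: |-18|<=|23| out[14]=529, r--
l=0 r=13: |-18|<=|22| out[13]=484, r--
l=0 r=12: |-18|>|16| out[12]=324, l++
l=1 r=12: |-8|<=|16| out[11]=256, r--
l=1 r=11: |-8|<=|15| out[10]=225, r--
l=1 r=10: |-8|<=|13| out[9]=169, r--
l=1 r=9: |-8|<=|9| out[8]=81, r--
l=1 r=8: |-8|>|7| out[7]=64, l++
l=2 r=8: |-4|<=|7| out[6]=49, r--
l=2 r=7: |-4|<=|5| out[5]=25, r--
l=2 r=6: |-4|>|3| out[4]=16, l++
l=3 r=6: |-1|<=|3| out[3]=9, r--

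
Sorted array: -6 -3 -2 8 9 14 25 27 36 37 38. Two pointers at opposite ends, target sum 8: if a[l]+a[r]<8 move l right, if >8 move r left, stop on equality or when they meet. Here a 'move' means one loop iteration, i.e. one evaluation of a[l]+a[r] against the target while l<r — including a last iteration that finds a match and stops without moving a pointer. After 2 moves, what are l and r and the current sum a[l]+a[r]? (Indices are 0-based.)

l=0, r=8, sum=30

l=0 r=10: -6+38=32 >8, r--
l=0 r=9: -6+37=31 >8, r--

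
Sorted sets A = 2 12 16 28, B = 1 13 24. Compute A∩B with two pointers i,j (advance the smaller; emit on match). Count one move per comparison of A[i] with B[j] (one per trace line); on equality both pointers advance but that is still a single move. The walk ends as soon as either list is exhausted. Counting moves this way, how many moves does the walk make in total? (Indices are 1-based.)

6 moves

[i=1,j=1] 2>1 → j++
[i=1,j=2] 2<13 → i++
[i=2,j=2] 12<13 → i++
[i=3,j=2] 16>13 → j++
[i=3,j=3] 16<24 → i++
[i=4,j=3] 28>24 → j++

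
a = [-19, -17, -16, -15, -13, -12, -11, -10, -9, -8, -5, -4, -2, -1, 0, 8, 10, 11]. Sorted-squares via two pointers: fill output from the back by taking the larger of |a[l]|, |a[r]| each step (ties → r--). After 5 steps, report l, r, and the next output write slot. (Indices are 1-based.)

[1,18] |-19|>|11| out[18]=361 → l++
[2,18] |-17|>|11| out[17]=289 → l++
[3,18] |-16|>|11| out[16]=256 → l++
[4,18] |-15|>|11| out[15]=225 → l++
[5,18] |-13|>|11| out[14]=169 → l++

l=6, r=18, next write slot=13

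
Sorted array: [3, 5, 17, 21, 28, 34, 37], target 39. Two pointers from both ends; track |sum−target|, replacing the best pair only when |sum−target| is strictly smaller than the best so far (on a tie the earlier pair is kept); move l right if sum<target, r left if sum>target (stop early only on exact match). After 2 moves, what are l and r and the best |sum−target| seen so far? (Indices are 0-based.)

l=1, r=5, best |Δ|=1

l=0 r=6: 3+37=40 d=1 *, r--
l=0 r=5: 3+34=37 d=2, l++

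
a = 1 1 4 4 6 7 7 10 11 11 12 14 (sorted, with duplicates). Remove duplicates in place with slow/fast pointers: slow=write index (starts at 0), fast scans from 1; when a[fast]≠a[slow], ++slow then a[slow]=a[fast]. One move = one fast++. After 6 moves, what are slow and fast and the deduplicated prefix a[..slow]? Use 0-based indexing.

(s=0,f=1) a[fast]=1=a[slow] dup → fast++
(s=0,f=2) a[fast]=4≠a[slow]=1 write a[1]=4 → slow++,fast++
(s=1,f=3) a[fast]=4=a[slow] dup → fast++
(s=1,f=4) a[fast]=6≠a[slow]=4 write a[2]=6 → slow++,fast++
(s=2,f=5) a[fast]=7≠a[slow]=6 write a[3]=7 → slow++,fast++
(s=3,f=6) a[fast]=7=a[slow] dup → fast++

slow=3, fast=7, prefix=[1, 4, 6, 7]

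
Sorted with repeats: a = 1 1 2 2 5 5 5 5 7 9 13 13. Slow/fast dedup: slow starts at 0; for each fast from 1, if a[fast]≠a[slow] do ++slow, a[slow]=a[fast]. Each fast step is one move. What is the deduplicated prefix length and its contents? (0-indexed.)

length 6; prefix = [1, 2, 5, 7, 9, 13]

slow=0 fast=1: a[fast]=1=a[slow] dup, fast++
slow=0 fast=2: a[fast]=2≠a[slow]=1 write a[1]=2, slow++,fast++
slow=1 fast=3: a[fast]=2=a[slow] dup, fast++
slow=1 fast=4: a[fast]=5≠a[slow]=2 write a[2]=5, slow++,fast++
slow=2 fast=5: a[fast]=5=a[slow] dup, fast++
slow=2 fast=6: a[fast]=5=a[slow] dup, fast++
slow=2 fast=7: a[fast]=5=a[slow] dup, fast++
slow=2 fast=8: a[fast]=7≠a[slow]=5 write a[3]=7, slow++,fast++
slow=3 fast=9: a[fast]=9≠a[slow]=7 write a[4]=9, slow++,fast++
slow=4 fast=10: a[fast]=13≠a[slow]=9 write a[5]=13, slow++,fast++
slow=5 fast=11: a[fast]=13=a[slow] dup, fast++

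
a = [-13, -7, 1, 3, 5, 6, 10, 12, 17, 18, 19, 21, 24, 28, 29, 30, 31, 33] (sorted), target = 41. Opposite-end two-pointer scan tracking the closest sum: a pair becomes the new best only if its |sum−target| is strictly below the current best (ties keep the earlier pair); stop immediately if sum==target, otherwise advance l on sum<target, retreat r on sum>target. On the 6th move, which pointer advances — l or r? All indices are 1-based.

l

[1,18] -13+33=20 d=21 * → l++
[2,18] -7+33=26 d=15 * → l++
[3,18] 1+33=34 d=7 * → l++
[4,18] 3+33=36 d=5 * → l++
[5,18] 5+33=38 d=3 * → l++
[6,18] 6+33=39 d=2 * → l++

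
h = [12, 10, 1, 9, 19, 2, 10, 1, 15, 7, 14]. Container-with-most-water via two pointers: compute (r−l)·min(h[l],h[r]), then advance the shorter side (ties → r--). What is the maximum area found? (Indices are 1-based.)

max area = 120

[1,11] min(12,14)*10=120 best=120 * → l++
[2,11] min(10,14)*9=90 best=120 → l++
[3,11] min(1,14)*8=8 best=120 → l++
[4,11] min(9,14)*7=63 best=120 → l++
[5,11] min(19,14)*6=84 best=120 → r--
[5,10] min(19,7)*5=35 best=120 → r--
[5,9] min(19,15)*4=60 best=120 → r--
[5,8] min(19,1)*3=3 best=120 → r--
[5,7] min(19,10)*2=20 best=120 → r--
[5,6] min(19,2)*1=2 best=120 → r--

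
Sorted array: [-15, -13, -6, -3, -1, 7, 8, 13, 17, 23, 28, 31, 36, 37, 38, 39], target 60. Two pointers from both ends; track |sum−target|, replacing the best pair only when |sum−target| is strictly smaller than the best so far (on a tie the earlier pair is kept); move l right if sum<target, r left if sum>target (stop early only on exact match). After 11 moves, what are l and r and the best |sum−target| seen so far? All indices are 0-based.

[0,15] -15+39=24 d=36 * → l++
[1,15] -13+39=26 d=34 * → l++
[2,15] -6+39=33 d=27 * → l++
[3,15] -3+39=36 d=24 * → l++
[4,15] -1+39=38 d=22 * → l++
[5,15] 7+39=46 d=14 * → l++
[6,15] 8+39=47 d=13 * → l++
[7,15] 13+39=52 d=8 * → l++
[8,15] 17+39=56 d=4 * → l++
[9,15] 23+39=62 d=2 * → r--
[9,14] 23+38=61 d=1 * → r--

l=9, r=13, best |Δ|=1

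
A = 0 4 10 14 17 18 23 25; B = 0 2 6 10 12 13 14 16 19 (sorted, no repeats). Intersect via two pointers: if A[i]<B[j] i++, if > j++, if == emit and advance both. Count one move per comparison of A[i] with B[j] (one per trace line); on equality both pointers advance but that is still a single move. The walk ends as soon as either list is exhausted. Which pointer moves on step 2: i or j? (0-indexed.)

[i=0,j=0] 0==0 emit → i++,j++
[i=1,j=1] 4>2 → j++

j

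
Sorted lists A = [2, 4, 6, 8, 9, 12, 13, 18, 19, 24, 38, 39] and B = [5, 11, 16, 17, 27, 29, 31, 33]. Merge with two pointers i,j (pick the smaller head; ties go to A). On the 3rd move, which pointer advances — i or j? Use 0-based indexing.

i=0 j=0: A[i]=2<=B[j]=5 take 2, i++
i=1 j=0: A[i]=4<=B[j]=5 take 4, i++
i=2 j=0: A[i]=6>B[j]=5 take 5, j++

j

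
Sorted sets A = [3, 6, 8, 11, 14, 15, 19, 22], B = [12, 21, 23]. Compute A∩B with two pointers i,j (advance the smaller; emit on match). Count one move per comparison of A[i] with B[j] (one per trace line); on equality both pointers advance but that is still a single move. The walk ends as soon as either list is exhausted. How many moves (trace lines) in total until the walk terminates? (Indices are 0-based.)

10 moves

[i=0,j=0] 3<12 → i++
[i=1,j=0] 6<12 → i++
[i=2,j=0] 8<12 → i++
[i=3,j=0] 11<12 → i++
[i=4,j=0] 14>12 → j++
[i=4,j=1] 14<21 → i++
[i=5,j=1] 15<21 → i++
[i=6,j=1] 19<21 → i++
[i=7,j=1] 22>21 → j++
[i=7,j=2] 22<23 → i++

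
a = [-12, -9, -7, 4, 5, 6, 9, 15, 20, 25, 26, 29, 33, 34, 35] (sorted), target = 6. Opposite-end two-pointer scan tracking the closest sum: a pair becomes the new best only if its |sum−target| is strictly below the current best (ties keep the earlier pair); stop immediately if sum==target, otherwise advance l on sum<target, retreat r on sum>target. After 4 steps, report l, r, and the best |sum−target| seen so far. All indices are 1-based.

[1,15] -12+35=23 d=17 * → r--
[1,14] -12+34=22 d=16 * → r--
[1,13] -12+33=21 d=15 * → r--
[1,12] -12+29=17 d=11 * → r--

l=1, r=11, best |Δ|=11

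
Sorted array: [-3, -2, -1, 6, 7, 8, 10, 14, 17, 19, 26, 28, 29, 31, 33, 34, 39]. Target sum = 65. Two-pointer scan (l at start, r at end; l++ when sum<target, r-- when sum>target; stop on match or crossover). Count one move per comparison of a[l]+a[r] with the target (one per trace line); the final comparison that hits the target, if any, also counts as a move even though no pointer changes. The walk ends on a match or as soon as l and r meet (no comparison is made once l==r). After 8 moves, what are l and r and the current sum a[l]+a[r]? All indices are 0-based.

[0,16] -3+39=36 <65 → l++
[1,16] -2+39=37 <65 → l++
[2,16] -1+39=38 <65 → l++
[3,16] 6+39=45 <65 → l++
[4,16] 7+39=46 <65 → l++
[5,16] 8+39=47 <65 → l++
[6,16] 10+39=49 <65 → l++
[7,16] 14+39=53 <65 → l++

l=8, r=16, sum=56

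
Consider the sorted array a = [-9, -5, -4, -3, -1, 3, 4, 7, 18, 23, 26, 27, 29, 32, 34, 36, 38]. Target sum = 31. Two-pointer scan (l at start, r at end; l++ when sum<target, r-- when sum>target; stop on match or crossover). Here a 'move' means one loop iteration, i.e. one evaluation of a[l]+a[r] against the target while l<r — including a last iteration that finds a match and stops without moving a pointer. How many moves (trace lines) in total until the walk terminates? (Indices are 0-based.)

[0,16] -9+38=29 <31 → l++
[1,16] -5+38=33 >31 → r--
[1,15] -5+36=31 → found

3 moves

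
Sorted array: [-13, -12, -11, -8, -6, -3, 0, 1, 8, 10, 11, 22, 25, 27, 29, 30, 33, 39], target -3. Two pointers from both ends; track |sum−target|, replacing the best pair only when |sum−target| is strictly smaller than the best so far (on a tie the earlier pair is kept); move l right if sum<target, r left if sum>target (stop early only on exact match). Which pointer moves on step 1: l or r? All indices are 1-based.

r

[1,18] -13+39=26 d=29 * → r--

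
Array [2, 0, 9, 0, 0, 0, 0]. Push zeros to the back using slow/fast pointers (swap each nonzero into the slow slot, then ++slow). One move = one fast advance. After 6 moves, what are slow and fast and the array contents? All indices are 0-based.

slow=0 fast=0: a[fast]=2≠0 swap→a[0]=2, slow++,fast++
slow=1 fast=1: a[fast]=0, fast++
slow=1 fast=2: a[fast]=9≠0 swap→a[1]=9, slow++,fast++
slow=2 fast=3: a[fast]=0, fast++
slow=2 fast=4: a[fast]=0, fast++
slow=2 fast=5: a[fast]=0, fast++

slow=2, fast=6, a=[2, 9, 0, 0, 0, 0, 0]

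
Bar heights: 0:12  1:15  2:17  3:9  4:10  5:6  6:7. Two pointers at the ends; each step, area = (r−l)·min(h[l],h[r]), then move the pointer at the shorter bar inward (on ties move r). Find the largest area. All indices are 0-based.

[0,6] min(12,7)*6=42 best=42 * → r--
[0,5] min(12,6)*5=30 best=42 → r--
[0,4] min(12,10)*4=40 best=42 → r--
[0,3] min(12,9)*3=27 best=42 → r--
[0,2] min(12,17)*2=24 best=42 → l++
[1,2] min(15,17)*1=15 best=42 → l++

max area = 42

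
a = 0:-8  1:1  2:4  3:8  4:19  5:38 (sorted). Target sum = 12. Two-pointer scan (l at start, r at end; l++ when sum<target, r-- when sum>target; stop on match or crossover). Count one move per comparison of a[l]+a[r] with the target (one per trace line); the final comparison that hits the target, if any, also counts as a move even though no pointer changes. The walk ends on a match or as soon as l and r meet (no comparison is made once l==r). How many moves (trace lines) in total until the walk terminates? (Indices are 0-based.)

5 moves

[0,5] -8+38=30 >12 → r--
[0,4] -8+19=11 <12 → l++
[1,4] 1+19=20 >12 → r--
[1,3] 1+8=9 <12 → l++
[2,3] 4+8=12 → found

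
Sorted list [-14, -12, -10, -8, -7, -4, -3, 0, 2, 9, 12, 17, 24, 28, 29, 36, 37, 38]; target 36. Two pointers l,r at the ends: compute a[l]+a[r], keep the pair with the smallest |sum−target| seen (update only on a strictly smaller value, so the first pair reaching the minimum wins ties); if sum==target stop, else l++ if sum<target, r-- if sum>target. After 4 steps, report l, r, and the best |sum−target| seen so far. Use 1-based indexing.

l=5, r=18, best |Δ|=6

[1,18] -14+38=24 d=12 * → l++
[2,18] -12+38=26 d=10 * → l++
[3,18] -10+38=28 d=8 * → l++
[4,18] -8+38=30 d=6 * → l++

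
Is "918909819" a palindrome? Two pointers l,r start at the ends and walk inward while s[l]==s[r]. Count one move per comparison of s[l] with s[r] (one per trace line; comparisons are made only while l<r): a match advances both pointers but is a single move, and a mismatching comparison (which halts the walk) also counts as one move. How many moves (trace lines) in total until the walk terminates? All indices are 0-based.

4 moves

l=0 r=8: '9'=='9', l++,r--
l=1 r=7: '1'=='1', l++,r--
l=2 r=6: '8'=='8', l++,r--
l=3 r=5: '9'=='9', l++,r--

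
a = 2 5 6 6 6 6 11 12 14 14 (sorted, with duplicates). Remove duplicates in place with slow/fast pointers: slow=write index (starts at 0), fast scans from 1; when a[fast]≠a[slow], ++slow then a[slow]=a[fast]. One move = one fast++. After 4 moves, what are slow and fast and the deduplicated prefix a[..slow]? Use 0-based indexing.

slow=2, fast=5, prefix=[2, 5, 6]

(s=0,f=1) a[fast]=5≠a[slow]=2 write a[1]=5 → slow++,fast++
(s=1,f=2) a[fast]=6≠a[slow]=5 write a[2]=6 → slow++,fast++
(s=2,f=3) a[fast]=6=a[slow] dup → fast++
(s=2,f=4) a[fast]=6=a[slow] dup → fast++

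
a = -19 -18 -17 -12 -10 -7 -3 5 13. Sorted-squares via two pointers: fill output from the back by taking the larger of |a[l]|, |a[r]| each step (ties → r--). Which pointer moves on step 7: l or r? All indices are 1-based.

[1,9] |-19|>|13| out[9]=361 → l++
[2,9] |-18|>|13| out[8]=324 → l++
[3,9] |-17|>|13| out[7]=289 → l++
[4,9] |-12|<=|13| out[6]=169 → r--
[4,8] |-12|>|5| out[5]=144 → l++
[5,8] |-10|>|5| out[4]=100 → l++
[6,8] |-7|>|5| out[3]=49 → l++

l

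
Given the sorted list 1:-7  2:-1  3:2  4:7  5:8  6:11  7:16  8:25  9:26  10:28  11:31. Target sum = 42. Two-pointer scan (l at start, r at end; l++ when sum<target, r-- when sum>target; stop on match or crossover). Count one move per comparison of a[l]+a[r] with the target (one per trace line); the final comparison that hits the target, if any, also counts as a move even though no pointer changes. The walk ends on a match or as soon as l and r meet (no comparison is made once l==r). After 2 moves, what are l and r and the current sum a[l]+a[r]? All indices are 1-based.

l=1 r=11: -7+31=24 <42, l++
l=2 r=11: -1+31=30 <42, l++

l=3, r=11, sum=33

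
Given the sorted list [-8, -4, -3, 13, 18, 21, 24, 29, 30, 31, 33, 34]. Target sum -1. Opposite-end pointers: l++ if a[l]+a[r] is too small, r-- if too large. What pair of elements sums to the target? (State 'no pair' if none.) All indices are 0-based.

no pair

[0,11] -8+34=26 >-1 → r--
[0,10] -8+33=25 >-1 → r--
[0,9] -8+31=23 >-1 → r--
[0,8] -8+30=22 >-1 → r--
[0,7] -8+29=21 >-1 → r--
[0,6] -8+24=16 >-1 → r--
[0,5] -8+21=13 >-1 → r--
[0,4] -8+18=10 >-1 → r--
[0,3] -8+13=5 >-1 → r--
[0,2] -8+-3=-11 <-1 → l++
[1,2] -4+-3=-7 <-1 → l++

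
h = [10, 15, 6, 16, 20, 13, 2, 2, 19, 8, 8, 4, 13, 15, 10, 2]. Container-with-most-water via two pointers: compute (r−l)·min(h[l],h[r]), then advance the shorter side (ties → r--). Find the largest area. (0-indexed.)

[0,15] min(10,2)*15=30 best=30 * → r--
[0,14] min(10,10)*14=140 best=140 * → r--
[0,13] min(10,15)*13=130 best=140 → l++
[1,13] min(15,15)*12=180 best=180 * → r--
[1,12] min(15,13)*11=143 best=180 → r--
[1,11] min(15,4)*10=40 best=180 → r--
[1,10] min(15,8)*9=72 best=180 → r--
[1,9] min(15,8)*8=64 best=180 → r--
[1,8] min(15,19)*7=105 best=180 → l++
[2,8] min(6,19)*6=36 best=180 → l++
[3,8] min(16,19)*5=80 best=180 → l++
[4,8] min(20,19)*4=76 best=180 → r--
[4,7] min(20,2)*3=6 best=180 → r--
[4,6] min(20,2)*2=4 best=180 → r--
[4,5] min(20,13)*1=13 best=180 → r--

max area = 180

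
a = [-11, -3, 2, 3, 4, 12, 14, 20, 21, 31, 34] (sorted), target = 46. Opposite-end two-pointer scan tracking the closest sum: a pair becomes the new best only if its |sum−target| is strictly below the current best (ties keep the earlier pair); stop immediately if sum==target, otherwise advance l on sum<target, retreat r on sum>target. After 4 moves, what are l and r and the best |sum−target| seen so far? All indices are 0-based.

[0,10] -11+34=23 d=23 * → l++
[1,10] -3+34=31 d=15 * → l++
[2,10] 2+34=36 d=10 * → l++
[3,10] 3+34=37 d=9 * → l++

l=4, r=10, best |Δ|=9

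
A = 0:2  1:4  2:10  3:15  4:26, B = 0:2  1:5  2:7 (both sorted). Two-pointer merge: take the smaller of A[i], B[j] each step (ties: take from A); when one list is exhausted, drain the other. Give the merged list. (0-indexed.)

i=0 j=0: A[i]=2<=B[j]=2 take 2, i++
i=1 j=0: A[i]=4>B[j]=2 take 2, j++
i=1 j=1: A[i]=4<=B[j]=5 take 4, i++
i=2 j=1: A[i]=10>B[j]=5 take 5, j++
i=2 j=2: A[i]=10>B[j]=7 take 7, j++
i=2 j=3: B done, take A[i]=10, i++
i=3 j=3: B done, take A[i]=15, i++
i=4 j=3: B done, take A[i]=26, i++

[2, 2, 4, 5, 7, 10, 15, 26]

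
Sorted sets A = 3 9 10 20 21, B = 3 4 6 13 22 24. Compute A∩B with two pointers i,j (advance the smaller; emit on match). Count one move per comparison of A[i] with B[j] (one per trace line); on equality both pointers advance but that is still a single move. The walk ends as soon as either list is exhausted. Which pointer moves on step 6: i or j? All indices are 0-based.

i=0 j=0: 3==3 emit, i++,j++
i=1 j=1: 9>4, j++
i=1 j=2: 9>6, j++
i=1 j=3: 9<13, i++
i=2 j=3: 10<13, i++
i=3 j=3: 20>13, j++

j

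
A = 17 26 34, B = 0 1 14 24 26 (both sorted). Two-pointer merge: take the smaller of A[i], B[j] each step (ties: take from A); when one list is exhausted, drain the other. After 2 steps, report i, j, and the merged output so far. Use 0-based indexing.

i=0, j=2, merged so far=[0, 1]

[i=0,j=0] A[i]=17>B[j]=0 take 0 → j++
[i=0,j=1] A[i]=17>B[j]=1 take 1 → j++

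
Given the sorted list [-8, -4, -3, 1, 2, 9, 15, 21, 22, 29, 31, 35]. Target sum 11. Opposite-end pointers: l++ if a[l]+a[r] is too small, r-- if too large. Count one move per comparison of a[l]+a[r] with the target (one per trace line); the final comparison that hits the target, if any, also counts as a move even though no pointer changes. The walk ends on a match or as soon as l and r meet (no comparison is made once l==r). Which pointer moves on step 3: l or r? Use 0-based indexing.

l=0 r=11: -8+35=27 >11, r--
l=0 r=10: -8+31=23 >11, r--
l=0 r=9: -8+29=21 >11, r--

r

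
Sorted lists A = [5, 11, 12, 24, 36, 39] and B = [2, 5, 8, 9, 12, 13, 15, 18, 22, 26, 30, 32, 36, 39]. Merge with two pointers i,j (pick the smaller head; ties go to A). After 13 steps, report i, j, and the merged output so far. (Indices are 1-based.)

i=1 j=1: A[i]=5>B[j]=2 take 2, j++
i=1 j=2: A[i]=5<=B[j]=5 take 5, i++
i=2 j=2: A[i]=11>B[j]=5 take 5, j++
i=2 j=3: A[i]=11>B[j]=8 take 8, j++
i=2 j=4: A[i]=11>B[j]=9 take 9, j++
i=2 j=5: A[i]=11<=B[j]=12 take 11, i++
i=3 j=5: A[i]=12<=B[j]=12 take 12, i++
i=4 j=5: A[i]=24>B[j]=12 take 12, j++
i=4 j=6: A[i]=24>B[j]=13 take 13, j++
i=4 j=7: A[i]=24>B[j]=15 take 15, j++
i=4 j=8: A[i]=24>B[j]=18 take 18, j++
i=4 j=9: A[i]=24>B[j]=22 take 22, j++
i=4 j=10: A[i]=24<=B[j]=26 take 24, i++

i=5, j=10, merged so far=[2, 5, 5, 8, 9, 11, 12, 12, 13, 15, 18, 22, 24]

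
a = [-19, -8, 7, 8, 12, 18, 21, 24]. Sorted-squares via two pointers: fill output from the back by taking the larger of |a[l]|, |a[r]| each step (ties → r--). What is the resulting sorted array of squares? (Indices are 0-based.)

[49, 64, 64, 144, 324, 361, 441, 576]

[0,7] |-19|<=|24| out[7]=576 → r--
[0,6] |-19|<=|21| out[6]=441 → r--
[0,5] |-19|>|18| out[5]=361 → l++
[1,5] |-8|<=|18| out[4]=324 → r--
[1,4] |-8|<=|12| out[3]=144 → r--
[1,3] |-8|<=|8| out[2]=64 → r--
[1,2] |-8|>|7| out[1]=64 → l++
[2,2] |7|<=|7| out[0]=49 → r--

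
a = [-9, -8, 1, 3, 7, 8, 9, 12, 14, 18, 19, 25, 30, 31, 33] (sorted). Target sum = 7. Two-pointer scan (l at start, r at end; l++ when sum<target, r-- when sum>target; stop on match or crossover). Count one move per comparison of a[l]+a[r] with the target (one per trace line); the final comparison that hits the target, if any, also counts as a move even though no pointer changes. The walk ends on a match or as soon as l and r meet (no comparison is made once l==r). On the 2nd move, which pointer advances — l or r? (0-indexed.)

r

[0,14] -9+33=24 >7 → r--
[0,13] -9+31=22 >7 → r--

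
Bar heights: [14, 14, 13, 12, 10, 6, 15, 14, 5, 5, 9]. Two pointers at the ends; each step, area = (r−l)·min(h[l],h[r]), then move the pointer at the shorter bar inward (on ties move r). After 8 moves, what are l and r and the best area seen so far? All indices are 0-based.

l=4, r=6, best area=98

l=0 r=10: min(14,9)*10=90 best=90 *, r--
l=0 r=9: min(14,5)*9=45 best=90, r--
l=0 r=8: min(14,5)*8=40 best=90, r--
l=0 r=7: min(14,14)*7=98 best=98 *, r--
l=0 r=6: min(14,15)*6=84 best=98, l++
l=1 r=6: min(14,15)*5=70 best=98, l++
l=2 r=6: min(13,15)*4=52 best=98, l++
l=3 r=6: min(12,15)*3=36 best=98, l++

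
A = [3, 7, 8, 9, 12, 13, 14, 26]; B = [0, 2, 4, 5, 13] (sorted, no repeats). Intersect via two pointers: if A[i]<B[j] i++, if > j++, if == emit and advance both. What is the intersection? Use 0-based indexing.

intersection = [13]

i=0 j=0: 3>0, j++
i=0 j=1: 3>2, j++
i=0 j=2: 3<4, i++
i=1 j=2: 7>4, j++
i=1 j=3: 7>5, j++
i=1 j=4: 7<13, i++
i=2 j=4: 8<13, i++
i=3 j=4: 9<13, i++
i=4 j=4: 12<13, i++
i=5 j=4: 13==13 emit, i++,j++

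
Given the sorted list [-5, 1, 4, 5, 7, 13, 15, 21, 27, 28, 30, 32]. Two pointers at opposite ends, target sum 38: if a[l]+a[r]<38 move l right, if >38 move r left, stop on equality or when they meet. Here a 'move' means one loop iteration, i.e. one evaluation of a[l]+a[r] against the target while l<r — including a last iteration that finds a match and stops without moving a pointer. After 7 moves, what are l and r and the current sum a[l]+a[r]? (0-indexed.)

l=0 r=11: -5+32=27 <38, l++
l=1 r=11: 1+32=33 <38, l++
l=2 r=11: 4+32=36 <38, l++
l=3 r=11: 5+32=37 <38, l++
l=4 r=11: 7+32=39 >38, r--
l=4 r=10: 7+30=37 <38, l++
l=5 r=10: 13+30=43 >38, r--

l=5, r=9, sum=41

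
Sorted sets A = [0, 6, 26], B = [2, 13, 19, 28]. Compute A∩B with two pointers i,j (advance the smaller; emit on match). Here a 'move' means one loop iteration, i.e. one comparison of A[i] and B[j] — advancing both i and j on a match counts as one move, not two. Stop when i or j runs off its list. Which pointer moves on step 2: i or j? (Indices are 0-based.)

i=0 j=0: 0<2, i++
i=1 j=0: 6>2, j++

j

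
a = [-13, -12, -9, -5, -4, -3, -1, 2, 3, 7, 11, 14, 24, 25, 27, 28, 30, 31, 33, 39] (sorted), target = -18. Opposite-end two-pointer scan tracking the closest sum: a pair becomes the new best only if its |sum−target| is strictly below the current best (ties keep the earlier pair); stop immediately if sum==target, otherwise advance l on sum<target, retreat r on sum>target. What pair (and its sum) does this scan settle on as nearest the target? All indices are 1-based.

[1,20] -13+39=26 d=44 * → r--
[1,19] -13+33=20 d=38 * → r--
[1,18] -13+31=18 d=36 * → r--
[1,17] -13+30=17 d=35 * → r--
[1,16] -13+28=15 d=33 * → r--
[1,15] -13+27=14 d=32 * → r--
[1,14] -13+25=12 d=30 * → r--
[1,13] -13+24=11 d=29 * → r--
[1,12] -13+14=1 d=19 * → r--
[1,11] -13+11=-2 d=16 * → r--
[1,10] -13+7=-6 d=12 * → r--
[1,9] -13+3=-10 d=8 * → r--
[1,8] -13+2=-11 d=7 * → r--
[1,7] -13+-1=-14 d=4 * → r--
[1,6] -13+-3=-16 d=2 * → r--
[1,5] -13+-4=-17 d=1 * → r--
[1,4] -13+-5=-18 d=0 * → stop

pair (-13, -5) with sum -18 (|Δ|=0)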